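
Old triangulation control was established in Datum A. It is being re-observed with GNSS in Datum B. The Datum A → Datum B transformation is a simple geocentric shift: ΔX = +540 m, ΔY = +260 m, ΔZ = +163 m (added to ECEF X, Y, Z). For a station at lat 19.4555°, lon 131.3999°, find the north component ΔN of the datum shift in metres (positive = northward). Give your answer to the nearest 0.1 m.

At φ = 19.4555°, λ = 131.3999°: sin φ = 0.333075, cos φ = 0.942900, sin λ = 0.750112, cos λ = -0.661311.
ΔN = −sin φ cos λ·ΔX − sin φ sin λ·ΔY + cos φ·ΔZ = −(0.333075)(-0.661311)(540) − (0.333075)(0.750112)(260) + (0.942900)(163) = 207.68 m.

ΔN = 207.7 m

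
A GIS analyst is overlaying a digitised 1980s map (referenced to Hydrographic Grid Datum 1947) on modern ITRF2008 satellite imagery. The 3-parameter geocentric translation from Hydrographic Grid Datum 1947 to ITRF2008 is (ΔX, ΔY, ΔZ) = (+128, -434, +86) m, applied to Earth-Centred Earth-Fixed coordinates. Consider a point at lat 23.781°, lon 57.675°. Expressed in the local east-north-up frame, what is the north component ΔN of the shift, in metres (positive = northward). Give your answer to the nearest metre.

The local north axis is (−sin φ cos λ, −sin φ sin λ, cos φ), giving ΔN = -27.600 + 147.886 + 78.698 = 198.98 m.

ΔN = 199 m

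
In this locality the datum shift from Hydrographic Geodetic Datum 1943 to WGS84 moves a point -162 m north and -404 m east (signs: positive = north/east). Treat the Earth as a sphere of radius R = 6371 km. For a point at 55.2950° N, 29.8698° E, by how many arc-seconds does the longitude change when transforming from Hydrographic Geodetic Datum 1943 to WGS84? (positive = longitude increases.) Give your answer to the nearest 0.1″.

At latitude 55.2950°, cos φ = 0.569351.
One radian of longitude at latitude φ spans R cos φ, so Δλ = ΔE / (R cos φ) = -404.0 / (6371000 × 0.569351) = -1.1138e-04 rad = -22.973″.

Δλ = -23.0″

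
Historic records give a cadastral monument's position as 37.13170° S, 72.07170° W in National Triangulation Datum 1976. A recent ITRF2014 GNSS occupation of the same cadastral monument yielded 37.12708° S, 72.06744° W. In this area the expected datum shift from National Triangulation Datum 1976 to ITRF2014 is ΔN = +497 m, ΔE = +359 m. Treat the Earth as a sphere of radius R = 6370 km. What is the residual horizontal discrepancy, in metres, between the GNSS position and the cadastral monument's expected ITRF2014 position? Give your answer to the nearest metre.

25 m

Observed coordinate differences: Δφ = +0.00462°, Δλ = +0.00426°.
Converting to metres (1° lat = 111177 m, cos φ = 0.797250): observed ΔN = 513.6 m, observed ΔE = 377.6 m.
Subtracting the expected shift leaves a residual of 513.6 − (497) = 16.6 m north and 377.6 − (359) = 18.6 m east.
Residual distance = √(16.6² + 18.6²) = 24.9 m.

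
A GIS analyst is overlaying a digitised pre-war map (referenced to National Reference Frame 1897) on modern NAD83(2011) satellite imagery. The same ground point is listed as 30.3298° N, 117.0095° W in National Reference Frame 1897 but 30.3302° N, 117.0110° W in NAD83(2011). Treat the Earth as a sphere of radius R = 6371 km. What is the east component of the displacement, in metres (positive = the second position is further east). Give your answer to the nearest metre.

ΔE = -144 m

Δφ = 30.3302° − 30.3298° = +0.0004°; Δλ = -117.0110° − -117.0095° = -0.0015°.
1° along a meridian = πR/180 = 111195 m.
ΔN = Δφ × 111195 = 44.5 m; ΔE = Δλ × 111195 × cos(30.3298°) = -0.0015 × 111195 × 0.863133 = -144.0 m.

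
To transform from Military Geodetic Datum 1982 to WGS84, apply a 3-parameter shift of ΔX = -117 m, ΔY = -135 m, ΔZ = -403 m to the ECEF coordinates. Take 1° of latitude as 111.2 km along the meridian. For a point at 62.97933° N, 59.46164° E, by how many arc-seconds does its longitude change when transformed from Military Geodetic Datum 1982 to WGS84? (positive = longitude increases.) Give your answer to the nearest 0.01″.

sin φ = 0.890843, cos φ = 0.454312, sin λ = 0.861289, cos λ = 0.508115.
East component: ΔE = −sin λ·ΔX + cos λ·ΔY = −(0.861289)(-117) + (0.508115)(-135) = 32.18 m.
1° of latitude spans 111200 m; at latitude φ, 1° of longitude spans that × cos φ = 50519.5 m, so Δλ = 32.18 / 50519.5 × 3600 = 2.293″.

Δλ = 2.29″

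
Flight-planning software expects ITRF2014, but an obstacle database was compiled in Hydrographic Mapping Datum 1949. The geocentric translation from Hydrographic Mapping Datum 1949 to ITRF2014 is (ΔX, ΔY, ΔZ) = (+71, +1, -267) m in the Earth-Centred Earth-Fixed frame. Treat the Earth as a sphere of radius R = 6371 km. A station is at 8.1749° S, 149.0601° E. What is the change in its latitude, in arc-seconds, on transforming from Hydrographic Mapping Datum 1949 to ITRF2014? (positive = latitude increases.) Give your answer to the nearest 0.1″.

sin φ = -0.142195, cos φ = 0.989839, sin λ = 0.514139, cos λ = -0.857707.
North component: ΔN = −sin φ cos λ·ΔX − sin φ sin λ·ΔY + cos φ·ΔZ = −(-0.142195)(-0.857707)(71) − (-0.142195)(0.514139)(1) + (0.989839)(-267) = -272.87 m.
1° of latitude spans πR/180 = 111195 m, so Δφ = -272.87 / 111195 × 3600 = -8.834″.

Δφ = -8.8″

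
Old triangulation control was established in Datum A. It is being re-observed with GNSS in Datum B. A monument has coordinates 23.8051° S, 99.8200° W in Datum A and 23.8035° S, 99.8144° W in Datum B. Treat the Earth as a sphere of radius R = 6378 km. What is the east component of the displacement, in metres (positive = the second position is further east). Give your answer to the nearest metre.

ΔE = 570 m

Δφ = -23.8035° − -23.8051° = +0.0016°; Δλ = -99.8144° − -99.8200° = +0.0056°.
1° along a meridian = πR/180 = 111317 m.
ΔN = Δφ × 111317 = 178.1 m; ΔE = Δλ × 111317 × cos(-23.8051°) = +0.0056 × 111317 × 0.914924 = 570.3 m.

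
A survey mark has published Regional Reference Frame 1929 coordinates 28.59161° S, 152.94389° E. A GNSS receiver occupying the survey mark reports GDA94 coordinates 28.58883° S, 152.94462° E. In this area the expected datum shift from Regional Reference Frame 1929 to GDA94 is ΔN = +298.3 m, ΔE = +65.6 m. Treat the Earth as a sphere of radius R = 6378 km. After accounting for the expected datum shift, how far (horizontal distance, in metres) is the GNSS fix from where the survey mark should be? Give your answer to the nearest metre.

Observed coordinate differences: Δφ = +0.00278°, Δλ = +0.00073°.
Converting to metres (1° lat = 111317 m, cos φ = 0.878053): observed ΔN = 309.5 m, observed ΔE = 71.4 m.
Subtracting the expected shift leaves a residual of 309.5 − (298.3) = 11.2 m north and 71.4 − (65.6) = 5.8 m east.
Residual distance = √(11.2² + 5.8²) = 12.6 m.

13 m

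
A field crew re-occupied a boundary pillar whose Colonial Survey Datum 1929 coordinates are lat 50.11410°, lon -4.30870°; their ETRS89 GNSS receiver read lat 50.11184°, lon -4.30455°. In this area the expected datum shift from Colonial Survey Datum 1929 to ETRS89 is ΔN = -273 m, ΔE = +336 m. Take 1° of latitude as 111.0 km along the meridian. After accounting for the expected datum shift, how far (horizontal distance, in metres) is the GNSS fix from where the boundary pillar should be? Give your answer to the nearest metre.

46 m

Observed coordinate differences: Δφ = -0.00226°, Δλ = +0.00415°.
Converting to metres (1° lat = 111000 m, cos φ = 0.641261): observed ΔN = -250.9 m, observed ΔE = 295.4 m.
Subtracting the expected shift leaves a residual of -250.9 − (-273) = 22.1 m north and 295.4 − (336) = -40.6 m east.
Residual distance = √(22.1² + (-40.6)²) = 46.2 m.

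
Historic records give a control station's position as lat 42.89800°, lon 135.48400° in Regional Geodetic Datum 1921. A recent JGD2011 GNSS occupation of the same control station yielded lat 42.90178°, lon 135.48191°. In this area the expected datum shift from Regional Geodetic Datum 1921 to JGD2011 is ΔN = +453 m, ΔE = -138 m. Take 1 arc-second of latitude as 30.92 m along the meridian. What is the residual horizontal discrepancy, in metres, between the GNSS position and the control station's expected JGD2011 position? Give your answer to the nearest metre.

Observed coordinate differences: Δφ = +0.00378°, Δλ = -0.00209°.
Converting to metres (1° lat = 111312 m, cos φ = 0.732567): observed ΔN = 420.8 m, observed ΔE = -170.4 m.
Subtracting the expected shift leaves a residual of 420.8 − (453) = -32.2 m north and -170.4 − (-138) = -32.4 m east.
Residual distance = √((-32.2)² + (-32.4)²) = 45.7 m.

46 m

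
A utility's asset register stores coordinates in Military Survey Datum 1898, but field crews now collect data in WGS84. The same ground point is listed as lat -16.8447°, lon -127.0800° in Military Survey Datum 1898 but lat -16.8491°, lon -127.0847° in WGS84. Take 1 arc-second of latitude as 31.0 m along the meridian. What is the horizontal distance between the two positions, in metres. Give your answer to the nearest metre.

Δφ = -16.8491° − -16.8447° = -0.0044°; Δλ = -127.0847° − -127.0800° = -0.0047°.
1° of latitude = 3600 × 31.00 = 111600 m.
ΔN = Δφ × 111600 = -491.0 m; ΔE = Δλ × 111600 × cos(-16.8447°) = -0.0047 × 111600 × 0.957094 = -502.0 m.
Distance = √(ΔE² + ΔN²) = √((-502.0)² + (-491.0)²) = 702.2 m.

702 m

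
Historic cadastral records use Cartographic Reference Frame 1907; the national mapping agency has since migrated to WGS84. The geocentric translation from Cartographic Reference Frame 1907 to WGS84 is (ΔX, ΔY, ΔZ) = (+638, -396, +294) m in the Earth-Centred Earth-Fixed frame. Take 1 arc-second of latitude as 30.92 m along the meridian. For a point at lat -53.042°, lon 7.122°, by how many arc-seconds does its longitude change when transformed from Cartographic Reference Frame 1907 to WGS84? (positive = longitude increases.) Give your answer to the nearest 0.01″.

Δλ = -25.39″

sin φ = -0.799076, cos φ = 0.601229, sin λ = 0.123982, cos λ = 0.992284.
East component: ΔE = −sin λ·ΔX + cos λ·ΔY = −(0.123982)(638) + (0.992284)(-396) = -472.05 m.
1° of latitude spans 3600 × 30.92 = 111312 m; at latitude φ, 1° of longitude spans that × cos φ = 66924.1 m, so Δλ = -472.05 / 66924.1 × 3600 = -25.392″.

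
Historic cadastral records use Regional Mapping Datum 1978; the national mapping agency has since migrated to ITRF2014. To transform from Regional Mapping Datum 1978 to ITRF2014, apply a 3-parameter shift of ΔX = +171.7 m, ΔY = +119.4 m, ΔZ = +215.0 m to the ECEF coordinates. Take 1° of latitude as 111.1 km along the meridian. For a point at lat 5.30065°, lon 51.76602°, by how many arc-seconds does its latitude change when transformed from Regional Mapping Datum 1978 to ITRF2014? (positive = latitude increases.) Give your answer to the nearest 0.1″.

sin φ = 0.092382, cos φ = 0.995724, sin λ = 0.785490, cos λ = 0.618874.
North component: ΔN = −sin φ cos λ·ΔX − sin φ sin λ·ΔY + cos φ·ΔZ = −(0.092382)(0.618874)(171.7) − (0.092382)(0.785490)(119.4) + (0.995724)(215.0) = 195.60 m.
1° of latitude spans 111100 m, so Δφ = 195.60 / 111100 × 3600 = 6.338″.

Δφ = 6.3″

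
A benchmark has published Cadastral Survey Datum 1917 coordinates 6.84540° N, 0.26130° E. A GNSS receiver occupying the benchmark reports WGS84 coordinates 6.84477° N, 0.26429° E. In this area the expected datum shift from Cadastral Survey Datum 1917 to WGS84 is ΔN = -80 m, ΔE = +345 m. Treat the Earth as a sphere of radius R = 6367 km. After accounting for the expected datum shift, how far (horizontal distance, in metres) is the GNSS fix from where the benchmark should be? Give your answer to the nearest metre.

18 m

Observed coordinate differences: Δφ = -0.00063°, Δλ = +0.00299°.
Converting to metres (1° lat = 111125 m, cos φ = 0.992871): observed ΔN = -70.0 m, observed ΔE = 329.9 m.
Subtracting the expected shift leaves a residual of -70.0 − (-80) = 10.0 m north and 329.9 − (345) = -15.1 m east.
Residual distance = √(10.0² + (-15.1)²) = 18.1 m.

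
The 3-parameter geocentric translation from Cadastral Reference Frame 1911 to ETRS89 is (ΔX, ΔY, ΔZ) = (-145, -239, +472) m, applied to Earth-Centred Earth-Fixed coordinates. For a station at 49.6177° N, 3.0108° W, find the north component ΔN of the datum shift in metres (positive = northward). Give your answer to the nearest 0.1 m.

ΔN = 406.5 m

At φ = 49.6177°, λ = -3.0108°: sin φ = 0.761738, cos φ = 0.647885, sin λ = -0.052524, cos λ = 0.998620.
ΔN = −sin φ cos λ·ΔX − sin φ sin λ·ΔY + cos φ·ΔZ = −(0.761738)(0.998620)(-145) − (0.761738)(-0.052524)(-239) + (0.647885)(472) = 406.54 m.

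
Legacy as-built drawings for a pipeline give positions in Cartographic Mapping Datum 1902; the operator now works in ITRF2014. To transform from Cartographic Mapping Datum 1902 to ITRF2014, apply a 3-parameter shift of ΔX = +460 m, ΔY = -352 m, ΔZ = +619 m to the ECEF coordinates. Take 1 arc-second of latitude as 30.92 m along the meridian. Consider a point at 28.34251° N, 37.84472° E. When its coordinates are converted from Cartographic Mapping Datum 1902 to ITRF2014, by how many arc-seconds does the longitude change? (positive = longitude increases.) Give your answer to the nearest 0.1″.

sin φ = 0.474741, cos φ = 0.880125, sin λ = 0.613524, cos λ = 0.789676.
East component: ΔE = −sin λ·ΔX + cos λ·ΔY = −(0.613524)(460) + (0.789676)(-352) = -560.19 m.
1° of latitude spans 3600 × 30.92 = 111312 m; at latitude φ, 1° of longitude spans that × cos φ = 97968.5 m, so Δλ = -560.19 / 97968.5 × 3600 = -20.585″.

Δλ = -20.6″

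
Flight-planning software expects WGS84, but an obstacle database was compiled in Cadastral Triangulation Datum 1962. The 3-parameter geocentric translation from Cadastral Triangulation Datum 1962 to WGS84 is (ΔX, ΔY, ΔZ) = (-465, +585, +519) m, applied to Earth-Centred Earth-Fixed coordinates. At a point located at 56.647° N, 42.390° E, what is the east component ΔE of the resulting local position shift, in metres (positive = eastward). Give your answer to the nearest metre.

At φ = 56.647°, λ = 42.390°: sin φ = 0.835299, cos φ = 0.549796, sin λ = 0.674173, cos λ = 0.738573.
ΔE = −sin λ·ΔX + cos λ·ΔY = −(0.674173)·(-465) + (0.738573)·(585) = 745.56 m.

ΔE = 746 m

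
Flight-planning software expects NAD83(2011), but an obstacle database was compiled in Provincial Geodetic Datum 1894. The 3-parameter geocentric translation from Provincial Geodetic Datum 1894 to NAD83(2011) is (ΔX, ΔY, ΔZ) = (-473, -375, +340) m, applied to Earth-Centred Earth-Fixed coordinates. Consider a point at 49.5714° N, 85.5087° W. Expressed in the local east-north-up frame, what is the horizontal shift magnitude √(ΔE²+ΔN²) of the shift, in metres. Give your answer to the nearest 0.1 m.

502.2 m

The local east axis at (φ, λ) is (−sin λ, cos λ, 0), so ΔE = −sin(-85.5087°)·(-473) + cos(-85.5087°)·(-375) = -500.91 m.
The local north axis is (−sin φ cos λ, −sin φ sin λ, cos φ), giving ΔN = 28.195 − 284.579 + 220.490 = -35.89 m.
Horizontal magnitude = √(ΔE² + ΔN²) = √((-500.91)² + (-35.89)²) = 502.20 m.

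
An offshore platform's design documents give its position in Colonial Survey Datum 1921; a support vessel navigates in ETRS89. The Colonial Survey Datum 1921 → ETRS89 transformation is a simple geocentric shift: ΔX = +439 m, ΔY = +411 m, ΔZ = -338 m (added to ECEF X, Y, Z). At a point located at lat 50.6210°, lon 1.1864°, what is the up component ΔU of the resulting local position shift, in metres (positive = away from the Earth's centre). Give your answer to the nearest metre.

ΔU = 23 m

At φ = 50.6210°, λ = 1.1864°: sin φ = 0.772966, cos φ = 0.634447, sin λ = 0.020705, cos λ = 0.999786.
ΔU = cos φ cos λ·ΔX + cos φ sin λ·ΔY + sin φ·ΔZ = (0.634447)(0.999786)(439) + (0.634447)(0.020705)(411) + (0.772966)(-338) = 22.60 m.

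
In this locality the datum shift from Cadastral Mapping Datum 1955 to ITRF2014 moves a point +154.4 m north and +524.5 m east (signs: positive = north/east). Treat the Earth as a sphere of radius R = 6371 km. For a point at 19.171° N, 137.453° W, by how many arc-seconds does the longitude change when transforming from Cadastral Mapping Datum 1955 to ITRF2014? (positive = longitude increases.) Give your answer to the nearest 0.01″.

Δλ = 17.98″

At latitude 19.171°, cos φ = 0.944543.
One radian of longitude at latitude φ spans R cos φ, so Δλ = ΔE / (R cos φ) = 524.5 / (6371000 × 0.944543) = 8.7160e-05 rad = 17.978″.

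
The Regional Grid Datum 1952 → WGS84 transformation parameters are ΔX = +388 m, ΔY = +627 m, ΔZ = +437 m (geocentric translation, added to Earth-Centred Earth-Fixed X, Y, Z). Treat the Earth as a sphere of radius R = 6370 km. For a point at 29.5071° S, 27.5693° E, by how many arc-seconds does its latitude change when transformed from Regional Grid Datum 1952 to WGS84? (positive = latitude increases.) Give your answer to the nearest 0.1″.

Δφ = 22.4″

sin φ = -0.492531, cos φ = 0.870295, sin λ = 0.462821, cos λ = 0.886452.
North component: ΔN = −sin φ cos λ·ΔX − sin φ sin λ·ΔY + cos φ·ΔZ = −(-0.492531)(0.886452)(388) − (-0.492531)(0.462821)(627) + (0.870295)(437) = 692.65 m.
1° of latitude spans πR/180 = 111177 m, so Δφ = 692.65 / 111177 × 3600 = 22.428″.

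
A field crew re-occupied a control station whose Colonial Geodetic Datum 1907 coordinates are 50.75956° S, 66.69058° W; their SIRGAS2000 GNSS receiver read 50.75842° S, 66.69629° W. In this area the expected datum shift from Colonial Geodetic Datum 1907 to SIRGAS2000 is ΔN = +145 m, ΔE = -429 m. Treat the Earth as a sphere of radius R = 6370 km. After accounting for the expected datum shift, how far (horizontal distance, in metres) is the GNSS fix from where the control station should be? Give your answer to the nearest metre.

Observed coordinate differences: Δφ = +0.00114°, Δλ = -0.00571°.
Converting to metres (1° lat = 111177 m, cos φ = 0.632576): observed ΔN = 126.7 m, observed ΔE = -401.6 m.
Subtracting the expected shift leaves a residual of 126.7 − (145) = -18.3 m north and -401.6 − (-429) = 27.4 m east.
Residual distance = √((-18.3)² + 27.4²) = 32.9 m.

33 m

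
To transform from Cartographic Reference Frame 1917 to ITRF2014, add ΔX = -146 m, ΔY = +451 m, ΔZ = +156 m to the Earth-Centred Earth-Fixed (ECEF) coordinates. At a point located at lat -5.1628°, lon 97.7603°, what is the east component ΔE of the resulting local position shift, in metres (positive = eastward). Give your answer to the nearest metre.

ΔE = 84 m

The local east axis at (φ, λ) is (−sin λ, cos λ, 0), so ΔE = −sin(97.7603°)·(-146) + cos(97.7603°)·451 = 83.76 m.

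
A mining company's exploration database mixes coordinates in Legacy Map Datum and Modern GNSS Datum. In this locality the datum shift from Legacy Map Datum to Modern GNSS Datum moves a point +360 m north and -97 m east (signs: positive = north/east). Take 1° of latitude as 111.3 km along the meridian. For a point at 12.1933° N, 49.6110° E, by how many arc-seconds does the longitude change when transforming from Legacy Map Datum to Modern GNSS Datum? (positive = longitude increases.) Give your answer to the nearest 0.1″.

At latitude 12.1933°, cos φ = 0.977441.
1° of longitude at this latitude = 111.3 × cos φ = 108.79 km, so Δλ = -97.0 / 108789.1 = -0.0008916° = -3.210″.

Δλ = -3.2″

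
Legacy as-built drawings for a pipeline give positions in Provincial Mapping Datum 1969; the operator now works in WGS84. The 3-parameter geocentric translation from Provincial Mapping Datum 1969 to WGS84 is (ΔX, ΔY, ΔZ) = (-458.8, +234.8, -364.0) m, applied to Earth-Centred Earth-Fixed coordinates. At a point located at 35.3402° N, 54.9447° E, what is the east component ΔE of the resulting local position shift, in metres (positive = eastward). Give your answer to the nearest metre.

ΔE = 510 m

The local east axis at (φ, λ) is (−sin λ, cos λ, 0), so ΔE = −sin(54.9447°)·(-458.8) + cos(54.9447°)·234.8 = 510.43 m.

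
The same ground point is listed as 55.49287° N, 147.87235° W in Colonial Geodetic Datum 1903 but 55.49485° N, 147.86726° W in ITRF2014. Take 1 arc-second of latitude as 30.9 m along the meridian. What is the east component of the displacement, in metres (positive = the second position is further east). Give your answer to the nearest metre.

ΔE = 321 m

Δφ = 55.49485° − 55.49287° = +0.00198°; Δλ = -147.86726° − -147.87235° = +0.00509°.
1° of latitude = 3600 × 30.90 = 111240 m.
ΔN = Δφ × 111240 = 220.3 m; ΔE = Δλ × 111240 × cos(55.49287°) = +0.00509 × 111240 × 0.566509 = 320.8 m.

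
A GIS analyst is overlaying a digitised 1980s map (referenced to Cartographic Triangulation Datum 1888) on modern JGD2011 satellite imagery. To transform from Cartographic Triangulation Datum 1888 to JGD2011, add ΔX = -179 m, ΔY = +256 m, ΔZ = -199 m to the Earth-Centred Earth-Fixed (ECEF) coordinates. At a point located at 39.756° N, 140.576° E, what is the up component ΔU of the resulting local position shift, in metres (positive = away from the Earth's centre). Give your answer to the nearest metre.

The local up (radial) axis is (cos φ cos λ, cos φ sin λ, sin φ), giving ΔU = 106.300 + 124.983 − 127.264 = 104.02 m.

ΔU = 104 m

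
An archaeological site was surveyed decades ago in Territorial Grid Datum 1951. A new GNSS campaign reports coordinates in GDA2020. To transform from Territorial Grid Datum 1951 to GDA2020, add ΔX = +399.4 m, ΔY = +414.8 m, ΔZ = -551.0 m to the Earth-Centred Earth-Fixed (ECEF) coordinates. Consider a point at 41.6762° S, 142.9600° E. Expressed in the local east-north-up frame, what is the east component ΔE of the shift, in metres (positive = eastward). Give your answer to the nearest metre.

ΔE = -572 m

The local east axis at (φ, λ) is (−sin λ, cos λ, 0), so ΔE = −sin(142.9600°)·399.4 + cos(142.9600°)·414.8 = -571.69 m.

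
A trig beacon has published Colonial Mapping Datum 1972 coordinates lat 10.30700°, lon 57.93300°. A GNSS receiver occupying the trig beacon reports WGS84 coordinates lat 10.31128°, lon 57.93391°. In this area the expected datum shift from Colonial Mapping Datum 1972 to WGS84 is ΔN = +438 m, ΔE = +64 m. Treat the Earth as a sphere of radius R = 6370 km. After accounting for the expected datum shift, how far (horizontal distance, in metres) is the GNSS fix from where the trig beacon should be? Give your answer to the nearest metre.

Observed coordinate differences: Δφ = +0.00428°, Δλ = +0.00091°.
Converting to metres (1° lat = 111177 m, cos φ = 0.983863): observed ΔN = 475.8 m, observed ΔE = 99.5 m.
Subtracting the expected shift leaves a residual of 475.8 − (438) = 37.8 m north and 99.5 − (64) = 35.5 m east.
Residual distance = √(37.8² + 35.5²) = 51.9 m.

52 m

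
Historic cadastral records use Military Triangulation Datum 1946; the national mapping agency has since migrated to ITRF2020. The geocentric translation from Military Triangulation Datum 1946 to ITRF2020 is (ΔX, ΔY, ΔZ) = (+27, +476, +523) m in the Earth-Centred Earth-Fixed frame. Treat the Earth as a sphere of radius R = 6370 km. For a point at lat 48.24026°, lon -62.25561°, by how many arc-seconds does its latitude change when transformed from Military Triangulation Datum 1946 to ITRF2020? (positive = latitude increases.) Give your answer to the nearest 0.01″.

Δφ = 21.15″

sin φ = 0.745944, cos φ = 0.666008, sin λ = -0.885033, cos λ = 0.465528.
North component: ΔN = −sin φ cos λ·ΔX − sin φ sin λ·ΔY + cos φ·ΔZ = −(0.745944)(0.465528)(27) − (0.745944)(-0.885033)(476) + (0.666008)(523) = 653.19 m.
1° of latitude spans πR/180 = 111177 m, so Δφ = 653.19 / 111177 × 3600 = 21.151″.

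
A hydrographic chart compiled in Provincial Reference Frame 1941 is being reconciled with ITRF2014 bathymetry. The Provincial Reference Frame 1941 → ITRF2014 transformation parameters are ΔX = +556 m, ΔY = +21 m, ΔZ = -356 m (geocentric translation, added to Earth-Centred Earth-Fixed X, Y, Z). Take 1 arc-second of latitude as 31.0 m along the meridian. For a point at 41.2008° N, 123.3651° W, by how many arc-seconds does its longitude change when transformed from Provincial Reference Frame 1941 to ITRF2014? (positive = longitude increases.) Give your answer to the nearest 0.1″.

sin φ = 0.658700, cos φ = 0.752406, sin λ = -0.835183, cos λ = -0.549972.
East component: ΔE = −sin λ·ΔX + cos λ·ΔY = −(-0.835183)(556) + (-0.549972)(21) = 452.81 m.
1° of latitude spans 3600 × 31.00 = 111600 m; at latitude φ, 1° of longitude spans that × cos φ = 83968.5 m, so Δλ = 452.81 / 83968.5 × 3600 = 19.414″.

Δλ = 19.4″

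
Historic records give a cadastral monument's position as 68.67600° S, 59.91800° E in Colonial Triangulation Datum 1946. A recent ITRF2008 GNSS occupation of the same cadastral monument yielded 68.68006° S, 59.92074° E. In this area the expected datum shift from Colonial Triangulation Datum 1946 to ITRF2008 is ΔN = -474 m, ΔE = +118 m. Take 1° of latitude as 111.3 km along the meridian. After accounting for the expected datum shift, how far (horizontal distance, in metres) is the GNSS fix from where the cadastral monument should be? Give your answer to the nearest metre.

Observed coordinate differences: Δφ = -0.00406°, Δλ = +0.00274°.
Converting to metres (1° lat = 111300 m, cos φ = 0.363641): observed ΔN = -451.9 m, observed ΔE = 110.9 m.
Subtracting the expected shift leaves a residual of -451.9 − (-474) = 22.1 m north and 110.9 − (118) = -7.1 m east.
Residual distance = √(22.1² + (-7.1)²) = 23.2 m.

23 m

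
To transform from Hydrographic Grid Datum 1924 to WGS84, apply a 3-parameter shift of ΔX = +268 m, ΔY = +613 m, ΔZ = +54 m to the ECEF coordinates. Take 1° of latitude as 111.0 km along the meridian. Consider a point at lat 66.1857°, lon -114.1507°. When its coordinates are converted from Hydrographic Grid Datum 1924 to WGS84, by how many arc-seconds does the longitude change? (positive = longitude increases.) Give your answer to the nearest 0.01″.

Δλ = -0.50″

sin φ = 0.914859, cos φ = 0.403774, sin λ = -0.912472, cos λ = -0.409138.
East component: ΔE = −sin λ·ΔX + cos λ·ΔY = −(-0.912472)(268) + (-0.409138)(613) = -6.26 m.
1° of latitude spans 111000 m; at latitude φ, 1° of longitude spans that × cos φ = 44818.9 m, so Δλ = -6.26 / 44818.9 × 3600 = -0.503″.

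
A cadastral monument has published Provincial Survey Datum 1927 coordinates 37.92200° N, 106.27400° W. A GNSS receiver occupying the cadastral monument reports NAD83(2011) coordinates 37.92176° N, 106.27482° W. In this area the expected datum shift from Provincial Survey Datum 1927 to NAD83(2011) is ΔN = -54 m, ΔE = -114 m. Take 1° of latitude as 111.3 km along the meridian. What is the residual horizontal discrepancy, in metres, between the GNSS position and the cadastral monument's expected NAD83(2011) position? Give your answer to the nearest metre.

50 m

Observed coordinate differences: Δφ = -0.00024°, Δλ = -0.00082°.
Converting to metres (1° lat = 111300 m, cos φ = 0.788848): observed ΔN = -26.7 m, observed ΔE = -72.0 m.
Subtracting the expected shift leaves a residual of -26.7 − (-54) = 27.3 m north and -72.0 − (-114) = 42.0 m east.
Residual distance = √(27.3² + 42.0²) = 50.1 m.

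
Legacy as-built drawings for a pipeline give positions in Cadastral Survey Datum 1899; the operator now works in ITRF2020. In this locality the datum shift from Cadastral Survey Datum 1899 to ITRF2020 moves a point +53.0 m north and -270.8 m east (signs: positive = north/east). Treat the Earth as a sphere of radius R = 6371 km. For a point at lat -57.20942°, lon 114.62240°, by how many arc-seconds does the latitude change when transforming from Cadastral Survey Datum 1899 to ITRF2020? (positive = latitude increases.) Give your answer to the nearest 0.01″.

Δφ = 1.72″

On a sphere of radius R, 1 rad of latitude = R, so Δφ = ΔN / R = 53.0 / 6371000 = 8.3189e-06 rad = 1.716″.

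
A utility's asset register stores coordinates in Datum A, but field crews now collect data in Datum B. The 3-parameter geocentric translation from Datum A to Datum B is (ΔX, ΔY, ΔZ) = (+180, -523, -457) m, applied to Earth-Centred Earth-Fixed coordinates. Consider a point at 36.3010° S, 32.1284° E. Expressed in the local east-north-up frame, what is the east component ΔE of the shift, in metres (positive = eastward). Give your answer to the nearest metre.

The local east axis at (φ, λ) is (−sin λ, cos λ, 0), so ΔE = −sin(32.1284°)·180 + cos(32.1284°)·(-523) = -538.63 m.

ΔE = -539 m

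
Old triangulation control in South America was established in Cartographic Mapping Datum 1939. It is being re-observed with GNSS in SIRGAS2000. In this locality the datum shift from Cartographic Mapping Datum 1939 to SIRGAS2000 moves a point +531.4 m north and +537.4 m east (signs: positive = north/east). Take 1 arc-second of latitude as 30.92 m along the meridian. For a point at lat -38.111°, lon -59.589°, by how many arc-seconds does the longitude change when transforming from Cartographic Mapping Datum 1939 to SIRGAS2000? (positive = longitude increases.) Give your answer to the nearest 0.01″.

Δλ = 22.09″

At latitude -38.111°, cos φ = 0.786817.
1″ of longitude at this latitude = 30.92 × cos φ = 24.3284 m, so Δλ = 537.4 / 24.3284 = 22.089″.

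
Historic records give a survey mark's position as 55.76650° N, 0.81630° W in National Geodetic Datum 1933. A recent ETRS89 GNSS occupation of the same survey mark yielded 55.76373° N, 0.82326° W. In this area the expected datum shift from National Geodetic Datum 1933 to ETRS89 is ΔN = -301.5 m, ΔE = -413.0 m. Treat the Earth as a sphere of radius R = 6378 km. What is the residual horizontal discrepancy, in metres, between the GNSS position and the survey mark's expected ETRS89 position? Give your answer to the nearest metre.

24 m

Observed coordinate differences: Δφ = -0.00277°, Δλ = -0.00696°.
Converting to metres (1° lat = 111317 m, cos φ = 0.562567): observed ΔN = -308.3 m, observed ΔE = -435.9 m.
Subtracting the expected shift leaves a residual of -308.3 − (-301.5) = -6.8 m north and -435.9 − (-413.0) = -22.9 m east.
Residual distance = √((-6.8)² + (-22.9)²) = 23.9 m.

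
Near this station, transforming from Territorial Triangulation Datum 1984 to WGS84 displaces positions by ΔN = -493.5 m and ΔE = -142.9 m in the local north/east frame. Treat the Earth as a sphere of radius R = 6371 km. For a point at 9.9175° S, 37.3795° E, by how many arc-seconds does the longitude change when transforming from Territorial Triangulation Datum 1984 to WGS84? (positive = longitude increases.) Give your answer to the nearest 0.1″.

At latitude -9.9175°, cos φ = 0.985057.
One radian of longitude at latitude φ spans R cos φ, so Δλ = ΔE / (R cos φ) = -142.9 / (6371000 × 0.985057) = -2.2770e-05 rad = -4.697″.

Δλ = -4.7″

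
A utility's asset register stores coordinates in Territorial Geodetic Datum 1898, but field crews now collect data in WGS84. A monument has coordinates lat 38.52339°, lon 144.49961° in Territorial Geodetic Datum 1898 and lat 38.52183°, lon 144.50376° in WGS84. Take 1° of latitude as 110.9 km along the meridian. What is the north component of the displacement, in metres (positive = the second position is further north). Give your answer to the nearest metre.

Δφ = 38.52183° − 38.52339° = -0.00156°; Δλ = 144.50376° − 144.49961° = +0.00415°.
ΔN = Δφ × 110900 = -173.0 m; ΔE = Δλ × 110900 × cos(38.52339°) = +0.00415 × 110900 × 0.782354 = 360.1 m.

ΔN = -173 m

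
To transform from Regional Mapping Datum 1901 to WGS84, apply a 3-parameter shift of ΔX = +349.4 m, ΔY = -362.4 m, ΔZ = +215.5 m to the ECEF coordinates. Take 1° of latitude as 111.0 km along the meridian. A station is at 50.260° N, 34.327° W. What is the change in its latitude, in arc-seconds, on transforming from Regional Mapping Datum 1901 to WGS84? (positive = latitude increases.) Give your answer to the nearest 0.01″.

sin φ = 0.768953, cos φ = 0.639305, sin λ = -0.563915, cos λ = 0.825833.
North component: ΔN = −sin φ cos λ·ΔX − sin φ sin λ·ΔY + cos φ·ΔZ = −(0.768953)(0.825833)(349.4) − (0.768953)(-0.563915)(-362.4) + (0.639305)(215.5) = -241.25 m.
1° of latitude spans 111000 m, so Δφ = -241.25 / 111000 × 3600 = -7.824″.

Δφ = -7.82″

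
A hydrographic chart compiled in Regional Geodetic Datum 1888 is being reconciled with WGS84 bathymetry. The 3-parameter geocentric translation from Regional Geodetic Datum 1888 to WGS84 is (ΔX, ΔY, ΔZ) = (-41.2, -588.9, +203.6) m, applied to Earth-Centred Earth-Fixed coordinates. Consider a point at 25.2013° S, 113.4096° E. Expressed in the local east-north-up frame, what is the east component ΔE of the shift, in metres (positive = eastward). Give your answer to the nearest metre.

ΔE = 272 m

At φ = -25.2013°, λ = 113.4096°: sin φ = -0.425800, cos φ = 0.904817, sin λ = 0.917688, cos λ = -0.397302.
ΔE = −sin λ·ΔX + cos λ·ΔY = −(0.917688)·(-41.2) + (-0.397302)·(-588.9) = 271.78 m.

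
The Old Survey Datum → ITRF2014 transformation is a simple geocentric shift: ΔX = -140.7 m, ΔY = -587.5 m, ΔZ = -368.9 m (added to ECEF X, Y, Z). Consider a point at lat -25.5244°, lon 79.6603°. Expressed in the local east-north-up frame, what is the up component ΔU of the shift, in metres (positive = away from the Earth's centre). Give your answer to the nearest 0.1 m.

The local up (radial) axis is (cos φ cos λ, cos φ sin λ, sin φ), giving ΔU = -22.789 − 521.552 + 158.957 = -385.38 m.

ΔU = -385.4 m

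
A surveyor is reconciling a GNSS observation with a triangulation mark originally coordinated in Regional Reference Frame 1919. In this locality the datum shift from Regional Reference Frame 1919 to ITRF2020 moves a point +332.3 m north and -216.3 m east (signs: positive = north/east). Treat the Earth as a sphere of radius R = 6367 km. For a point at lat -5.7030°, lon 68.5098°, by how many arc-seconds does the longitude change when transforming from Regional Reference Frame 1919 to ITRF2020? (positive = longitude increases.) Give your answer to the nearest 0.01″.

At latitude -5.7030°, cos φ = 0.995050.
One radian of longitude at latitude φ spans R cos φ, so Δλ = ΔE / (R cos φ) = -216.3 / (6367000 × 0.995050) = -3.4141e-05 rad = -7.042″.

Δλ = -7.04″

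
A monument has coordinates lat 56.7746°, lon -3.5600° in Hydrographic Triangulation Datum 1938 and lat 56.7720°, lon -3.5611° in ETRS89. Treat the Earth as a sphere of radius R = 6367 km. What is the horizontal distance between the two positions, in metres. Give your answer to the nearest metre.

297 m

Δφ = 56.7720° − 56.7746° = -0.0026°; Δλ = -3.5611° − -3.5600° = -0.0011°.
1° along a meridian = πR/180 = 111125 m.
ΔN = Δφ × 111125 = -288.9 m; ΔE = Δλ × 111125 × cos(56.7746°) = -0.0011 × 111125 × 0.547934 = -67.0 m.
Distance = √(ΔE² + ΔN²) = √((-67.0)² + (-288.9)²) = 296.6 m.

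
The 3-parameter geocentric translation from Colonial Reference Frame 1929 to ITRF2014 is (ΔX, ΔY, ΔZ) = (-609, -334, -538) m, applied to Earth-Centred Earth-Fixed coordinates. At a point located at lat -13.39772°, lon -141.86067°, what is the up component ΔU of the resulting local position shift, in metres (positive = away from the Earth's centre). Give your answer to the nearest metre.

ΔU = 791 m

At φ = -13.39772°, λ = -141.86067°: sin φ = -0.231709, cos φ = 0.972785, sin λ = -0.617576, cos λ = -0.786511.
ΔU = cos φ cos λ·ΔX + cos φ sin λ·ΔY + sin φ·ΔZ = (0.972785)(-0.786511)(-609) + (0.972785)(-0.617576)(-334) + (-0.231709)(-538) = 791.27 m.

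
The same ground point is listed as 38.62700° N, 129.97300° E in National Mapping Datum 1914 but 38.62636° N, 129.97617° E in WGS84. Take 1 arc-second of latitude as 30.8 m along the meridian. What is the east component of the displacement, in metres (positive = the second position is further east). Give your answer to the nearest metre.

Δφ = 38.62636° − 38.62700° = -0.00064°; Δλ = 129.97617° − 129.97300° = +0.00317°.
1° of latitude = 3600 × 30.80 = 110880 m.
ΔN = Δφ × 110880 = -71.0 m; ΔE = Δλ × 110880 × cos(38.62700°) = +0.00317 × 110880 × 0.781226 = 274.6 m.

ΔE = 275 m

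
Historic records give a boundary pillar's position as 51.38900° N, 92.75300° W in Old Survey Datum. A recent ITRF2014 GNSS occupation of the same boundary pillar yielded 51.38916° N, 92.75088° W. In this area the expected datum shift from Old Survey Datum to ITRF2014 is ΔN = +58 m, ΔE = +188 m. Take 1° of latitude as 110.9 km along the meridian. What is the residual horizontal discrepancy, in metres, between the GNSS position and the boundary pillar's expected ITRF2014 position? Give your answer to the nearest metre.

58 m

Observed coordinate differences: Δφ = +0.00016°, Δλ = +0.00212°.
Converting to metres (1° lat = 110900 m, cos φ = 0.624030): observed ΔN = 17.7 m, observed ΔE = 146.7 m.
Subtracting the expected shift leaves a residual of 17.7 − (58) = -40.3 m north and 146.7 − (188) = -41.3 m east.
Residual distance = √((-40.3)² + (-41.3)²) = 57.7 m.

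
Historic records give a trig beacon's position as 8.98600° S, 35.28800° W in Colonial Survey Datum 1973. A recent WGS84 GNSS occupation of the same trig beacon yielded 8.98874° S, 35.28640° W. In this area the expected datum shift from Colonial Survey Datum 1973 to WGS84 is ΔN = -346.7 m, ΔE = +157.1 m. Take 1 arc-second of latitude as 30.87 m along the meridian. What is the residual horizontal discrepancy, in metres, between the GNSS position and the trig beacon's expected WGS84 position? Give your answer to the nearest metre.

Observed coordinate differences: Δφ = -0.00274°, Δλ = +0.00160°.
Converting to metres (1° lat = 111132 m, cos φ = 0.987727): observed ΔN = -304.5 m, observed ΔE = 175.6 m.
Subtracting the expected shift leaves a residual of -304.5 − (-346.7) = 42.2 m north and 175.6 − (157.1) = 18.5 m east.
Residual distance = √(42.2² + 18.5²) = 46.1 m.

46 m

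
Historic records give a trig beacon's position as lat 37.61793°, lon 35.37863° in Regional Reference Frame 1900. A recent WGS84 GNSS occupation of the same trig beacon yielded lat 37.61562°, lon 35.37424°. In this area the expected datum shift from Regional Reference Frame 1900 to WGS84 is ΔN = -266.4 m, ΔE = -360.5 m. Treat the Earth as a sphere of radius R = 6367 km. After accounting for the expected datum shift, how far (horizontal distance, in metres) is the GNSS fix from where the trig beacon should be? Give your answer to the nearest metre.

28 m

Observed coordinate differences: Δφ = -0.00231°, Δλ = -0.00439°.
Converting to metres (1° lat = 111125 m, cos φ = 0.792099): observed ΔN = -256.7 m, observed ΔE = -386.4 m.
Subtracting the expected shift leaves a residual of -256.7 − (-266.4) = 9.7 m north and -386.4 − (-360.5) = -25.9 m east.
Residual distance = √(9.7² + (-25.9)²) = 27.7 m.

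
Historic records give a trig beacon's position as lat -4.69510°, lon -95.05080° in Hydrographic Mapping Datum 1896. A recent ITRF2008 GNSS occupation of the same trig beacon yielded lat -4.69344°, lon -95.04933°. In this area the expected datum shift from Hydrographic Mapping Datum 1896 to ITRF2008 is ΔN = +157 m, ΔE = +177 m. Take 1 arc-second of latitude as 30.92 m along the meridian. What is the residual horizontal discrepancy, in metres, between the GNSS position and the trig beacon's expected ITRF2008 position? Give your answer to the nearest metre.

Observed coordinate differences: Δφ = +0.00166°, Δλ = +0.00147°.
Converting to metres (1° lat = 111312 m, cos φ = 0.996644): observed ΔN = 184.8 m, observed ΔE = 163.1 m.
Subtracting the expected shift leaves a residual of 184.8 − (157) = 27.8 m north and 163.1 − (177) = -13.9 m east.
Residual distance = √(27.8² + (-13.9)²) = 31.1 m.

31 m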